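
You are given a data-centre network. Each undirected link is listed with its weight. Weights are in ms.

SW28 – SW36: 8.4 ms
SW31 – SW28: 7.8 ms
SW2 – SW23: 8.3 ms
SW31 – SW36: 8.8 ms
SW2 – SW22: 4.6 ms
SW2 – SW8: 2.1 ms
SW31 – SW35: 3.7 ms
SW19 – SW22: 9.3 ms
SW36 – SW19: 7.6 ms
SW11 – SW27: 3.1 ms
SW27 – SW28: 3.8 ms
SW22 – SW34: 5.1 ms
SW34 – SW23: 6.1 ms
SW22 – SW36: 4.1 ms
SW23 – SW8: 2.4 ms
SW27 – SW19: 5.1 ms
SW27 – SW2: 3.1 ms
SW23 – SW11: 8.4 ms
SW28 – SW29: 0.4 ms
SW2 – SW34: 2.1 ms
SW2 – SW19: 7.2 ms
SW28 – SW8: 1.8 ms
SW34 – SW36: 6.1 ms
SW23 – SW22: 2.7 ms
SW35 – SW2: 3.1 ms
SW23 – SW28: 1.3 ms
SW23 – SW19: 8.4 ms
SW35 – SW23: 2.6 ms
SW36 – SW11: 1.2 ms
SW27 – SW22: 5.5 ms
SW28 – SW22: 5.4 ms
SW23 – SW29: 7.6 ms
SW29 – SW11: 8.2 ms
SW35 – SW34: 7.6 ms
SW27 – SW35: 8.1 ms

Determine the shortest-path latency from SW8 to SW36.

9.2 ms

Running Dijkstra from SW8:
SW8: 0
SW28: 1.8  (via SW8)
SW2: 2.1  (via SW8)
SW29: 2.2  (via SW28)
SW23: 2.4  (via SW8)
SW34: 4.2  (via SW2)
SW35: 5  (via SW23)
SW22: 5.1  (via SW23)
SW27: 5.2  (via SW2)
SW11: 8.3  (via SW27)
SW31: 8.7  (via SW35)
SW36: 9.2  (via SW22)
Shortest route: SW8–SW23–SW22–SW36 = 9.2 ms.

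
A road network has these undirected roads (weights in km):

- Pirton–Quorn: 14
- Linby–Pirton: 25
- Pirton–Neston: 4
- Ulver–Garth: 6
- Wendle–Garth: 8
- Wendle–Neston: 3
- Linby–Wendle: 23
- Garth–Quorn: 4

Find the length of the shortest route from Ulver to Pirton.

Running Dijkstra from Ulver:
Ulver: 0
Garth: 6  (via Ulver)
Quorn: 10  (via Garth)
Wendle: 14  (via Garth)
Neston: 17  (via Wendle)
Pirton: 21  (via Neston)
Shortest route: Ulver–Garth–Wendle–Neston–Pirton = 21 km.

21 km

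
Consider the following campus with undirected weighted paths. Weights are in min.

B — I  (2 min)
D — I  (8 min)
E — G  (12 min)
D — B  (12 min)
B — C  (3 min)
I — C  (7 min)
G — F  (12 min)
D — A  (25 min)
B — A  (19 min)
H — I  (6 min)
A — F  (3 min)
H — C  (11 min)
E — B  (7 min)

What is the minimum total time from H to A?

27 min

Shortest distances from H:
H: 0
I: 6  (via H)
B: 8  (via I)
C: 11  (via H)
D: 14  (via I)
E: 15  (via B)
A: 27  (via B)
Shortest route: H → I → B → A = 27 min.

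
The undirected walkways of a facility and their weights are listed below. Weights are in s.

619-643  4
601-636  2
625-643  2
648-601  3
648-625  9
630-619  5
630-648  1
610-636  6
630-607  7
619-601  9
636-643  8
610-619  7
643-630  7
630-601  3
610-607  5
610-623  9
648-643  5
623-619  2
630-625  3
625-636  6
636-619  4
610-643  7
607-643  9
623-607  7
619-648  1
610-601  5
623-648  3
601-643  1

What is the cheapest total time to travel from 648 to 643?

Compare a few routes:
648 - 601 - 643: 3+1 = 4
648 - 619 - 643: 1+4 = 5
The minimum is 4 s via 648 - 601 - 643.

4 s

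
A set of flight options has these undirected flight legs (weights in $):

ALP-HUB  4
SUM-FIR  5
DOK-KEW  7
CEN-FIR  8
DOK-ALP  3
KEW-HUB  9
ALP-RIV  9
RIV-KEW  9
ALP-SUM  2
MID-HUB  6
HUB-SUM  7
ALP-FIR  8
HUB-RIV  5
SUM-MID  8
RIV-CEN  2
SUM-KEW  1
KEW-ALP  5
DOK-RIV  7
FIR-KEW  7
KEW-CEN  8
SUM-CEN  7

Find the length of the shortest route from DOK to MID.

Candidate routes:
DOK → ALP → SUM → MID: 3+2+8 = 13
DOK → KEW → SUM → MID: 7+1+8 = 16
The minimum is $13 via DOK → ALP → SUM → MID.

$13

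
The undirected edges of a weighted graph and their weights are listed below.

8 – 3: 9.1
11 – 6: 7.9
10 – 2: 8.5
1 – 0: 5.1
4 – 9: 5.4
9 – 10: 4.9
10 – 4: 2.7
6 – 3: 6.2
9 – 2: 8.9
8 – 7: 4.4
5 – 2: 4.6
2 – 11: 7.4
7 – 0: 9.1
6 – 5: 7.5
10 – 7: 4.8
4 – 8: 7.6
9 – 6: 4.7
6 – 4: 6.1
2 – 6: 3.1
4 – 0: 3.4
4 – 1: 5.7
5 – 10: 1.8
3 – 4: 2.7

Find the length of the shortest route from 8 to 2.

Shortest distances from 8:
8: 0
7: 4.4  (via 8)
4: 7.6  (via 8)
3: 9.1  (via 8)
10: 9.2  (via 7)
0: 11  (via 4)
5: 11  (via 10)
9: 13  (via 4)
1: 13.3  (via 4)
6: 13.7  (via 4)
2: 15.6  (via 5)
Shortest route: 8 → 7 → 10 → 5 → 2 = 15.6.

15.6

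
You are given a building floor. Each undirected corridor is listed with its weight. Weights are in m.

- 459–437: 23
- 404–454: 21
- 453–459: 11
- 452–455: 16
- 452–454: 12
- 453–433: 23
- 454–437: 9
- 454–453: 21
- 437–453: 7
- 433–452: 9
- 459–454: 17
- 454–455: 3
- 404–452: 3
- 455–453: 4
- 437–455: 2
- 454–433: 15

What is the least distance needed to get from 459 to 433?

32 m

Shortest distances from 459:
459: 0
453: 11  (via 459)
455: 15  (via 453)
454: 17  (via 459)
437: 17  (via 455)
452: 29  (via 454)
404: 32  (via 452)
433: 32  (via 454)
Shortest route: 459–454–433 = 32 m.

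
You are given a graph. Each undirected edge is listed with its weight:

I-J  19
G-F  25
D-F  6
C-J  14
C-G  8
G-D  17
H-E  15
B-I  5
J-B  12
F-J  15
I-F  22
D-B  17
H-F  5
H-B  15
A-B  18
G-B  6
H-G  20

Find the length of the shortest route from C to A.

32

Shortest distances from C:
C: 0
G: 8  (via C)
B: 14  (via G)
J: 14  (via C)
I: 19  (via B)
D: 25  (via G)
H: 28  (via G)
F: 29  (via J)
A: 32  (via B)
Shortest route: C–G–B–A = 32.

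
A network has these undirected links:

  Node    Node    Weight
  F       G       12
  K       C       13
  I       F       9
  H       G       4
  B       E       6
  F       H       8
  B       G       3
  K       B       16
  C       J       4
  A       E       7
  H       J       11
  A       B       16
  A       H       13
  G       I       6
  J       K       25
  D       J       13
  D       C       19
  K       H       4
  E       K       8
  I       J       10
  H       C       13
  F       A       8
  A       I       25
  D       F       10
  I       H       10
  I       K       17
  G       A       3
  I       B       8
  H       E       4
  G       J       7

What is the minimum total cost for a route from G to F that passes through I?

Best G to I: G → I costing 6
Shortest I→F: I → F = 9
Total via I: 6 + 9 = 15.

15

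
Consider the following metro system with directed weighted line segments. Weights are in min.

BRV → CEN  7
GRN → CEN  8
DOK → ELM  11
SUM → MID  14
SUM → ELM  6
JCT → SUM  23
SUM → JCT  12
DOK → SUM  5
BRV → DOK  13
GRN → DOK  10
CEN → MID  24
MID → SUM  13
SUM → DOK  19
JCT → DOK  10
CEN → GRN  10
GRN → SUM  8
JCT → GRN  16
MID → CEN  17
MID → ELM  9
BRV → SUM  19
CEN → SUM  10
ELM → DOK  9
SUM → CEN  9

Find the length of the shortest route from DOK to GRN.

Settle nodes by increasing distance from DOK:
DOK: 0
SUM: 5  (via DOK)
ELM: 11  (via DOK)
CEN: 14  (via SUM)
JCT: 17  (via SUM)
MID: 19  (via SUM)
GRN: 24  (via CEN)
Shortest route: DOK–SUM–CEN–GRN = 24 min.

24 min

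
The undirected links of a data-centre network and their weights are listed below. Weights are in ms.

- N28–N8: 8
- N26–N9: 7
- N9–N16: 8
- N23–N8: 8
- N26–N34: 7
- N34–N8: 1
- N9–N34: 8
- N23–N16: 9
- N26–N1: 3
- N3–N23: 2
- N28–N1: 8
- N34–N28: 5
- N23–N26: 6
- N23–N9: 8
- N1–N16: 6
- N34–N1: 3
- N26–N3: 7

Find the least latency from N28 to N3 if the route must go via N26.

18 ms

Shortest N28→N26: N28–N1–N26 = 11
Best N26 to N3: N26–N3 costing 7
Total via N26: 11 + 7 = 18 ms.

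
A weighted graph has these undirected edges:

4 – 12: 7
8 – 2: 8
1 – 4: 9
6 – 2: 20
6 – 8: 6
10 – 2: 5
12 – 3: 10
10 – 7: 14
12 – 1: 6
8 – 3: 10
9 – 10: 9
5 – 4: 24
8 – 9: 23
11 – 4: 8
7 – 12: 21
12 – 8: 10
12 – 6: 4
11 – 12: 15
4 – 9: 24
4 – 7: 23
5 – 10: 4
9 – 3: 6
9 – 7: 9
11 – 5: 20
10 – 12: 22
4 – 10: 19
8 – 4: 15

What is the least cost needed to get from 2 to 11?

Candidate routes:
2–8–4–11: 8+15+8 = 31
2–10–5–11: 5+4+20 = 29
The minimum is 29 via 2–10–5–11.

29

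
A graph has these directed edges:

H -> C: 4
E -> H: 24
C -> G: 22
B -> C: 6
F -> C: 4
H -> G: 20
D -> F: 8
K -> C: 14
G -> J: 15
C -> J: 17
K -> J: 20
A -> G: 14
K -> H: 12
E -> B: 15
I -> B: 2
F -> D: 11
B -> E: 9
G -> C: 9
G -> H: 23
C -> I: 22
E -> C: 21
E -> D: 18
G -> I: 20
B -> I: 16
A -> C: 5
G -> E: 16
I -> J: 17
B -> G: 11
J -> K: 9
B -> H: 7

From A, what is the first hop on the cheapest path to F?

G

Candidate routes:
A → G → E → D → F: 14+16+18+8 = 56
A → G → I → B → E → D → F: 14+20+2+9+18+8 = 71
A → C → I → B → E → D → F: 5+22+2+9+18+8 = 64
A → C → G → E → D → F: 5+22+16+18+8 = 69
Cheapest is A → G → E → D → F at 56.
So from A the first move is to G.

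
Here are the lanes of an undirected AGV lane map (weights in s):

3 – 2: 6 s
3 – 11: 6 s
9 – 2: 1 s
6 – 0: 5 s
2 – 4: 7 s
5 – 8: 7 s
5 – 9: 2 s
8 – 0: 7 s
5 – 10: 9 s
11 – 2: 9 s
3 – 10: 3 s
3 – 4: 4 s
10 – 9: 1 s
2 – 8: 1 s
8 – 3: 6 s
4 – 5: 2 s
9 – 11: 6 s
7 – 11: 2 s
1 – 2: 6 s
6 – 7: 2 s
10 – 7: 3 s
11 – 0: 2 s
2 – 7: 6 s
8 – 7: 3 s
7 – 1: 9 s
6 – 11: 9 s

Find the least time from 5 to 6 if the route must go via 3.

Best 5 to 3: 5–4–3 costing 6
Shortest 3→6: 3–10–7–6 = 8
Total via 3: 6 + 8 = 14 s.

14 s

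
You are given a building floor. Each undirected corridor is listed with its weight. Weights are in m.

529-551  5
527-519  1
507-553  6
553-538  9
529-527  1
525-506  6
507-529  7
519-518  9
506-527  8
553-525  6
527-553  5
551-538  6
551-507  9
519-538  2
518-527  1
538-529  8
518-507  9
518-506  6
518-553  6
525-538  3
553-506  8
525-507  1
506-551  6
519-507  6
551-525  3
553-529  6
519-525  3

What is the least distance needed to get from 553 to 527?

5 m

Settle nodes by increasing distance from 553:
553: 0
527: 5  (via 553)
Shortest route: 553–527 = 5 m.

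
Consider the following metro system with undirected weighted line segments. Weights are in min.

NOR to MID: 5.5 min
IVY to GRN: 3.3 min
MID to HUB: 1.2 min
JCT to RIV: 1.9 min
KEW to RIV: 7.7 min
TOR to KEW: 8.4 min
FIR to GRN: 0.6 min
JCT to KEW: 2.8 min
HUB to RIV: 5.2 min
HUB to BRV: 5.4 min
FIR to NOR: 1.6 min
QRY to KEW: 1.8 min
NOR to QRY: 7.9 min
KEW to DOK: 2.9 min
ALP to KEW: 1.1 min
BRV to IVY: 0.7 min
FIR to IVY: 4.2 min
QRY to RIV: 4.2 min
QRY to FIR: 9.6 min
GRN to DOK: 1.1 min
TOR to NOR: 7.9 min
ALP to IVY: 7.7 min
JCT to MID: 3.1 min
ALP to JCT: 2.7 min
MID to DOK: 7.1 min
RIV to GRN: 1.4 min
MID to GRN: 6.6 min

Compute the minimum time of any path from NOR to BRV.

Candidate routes:
NOR → MID → HUB → BRV: 5.5+1.2+5.4 = 12.1
NOR → FIR → IVY → BRV: 1.6+4.2+0.7 = 6.5
NOR → FIR → GRN → IVY → BRV: 1.6+0.6+3.3+0.7 = 6.2
Cheapest is NOR → FIR → GRN → IVY → BRV at 6.2 min.

6.2 min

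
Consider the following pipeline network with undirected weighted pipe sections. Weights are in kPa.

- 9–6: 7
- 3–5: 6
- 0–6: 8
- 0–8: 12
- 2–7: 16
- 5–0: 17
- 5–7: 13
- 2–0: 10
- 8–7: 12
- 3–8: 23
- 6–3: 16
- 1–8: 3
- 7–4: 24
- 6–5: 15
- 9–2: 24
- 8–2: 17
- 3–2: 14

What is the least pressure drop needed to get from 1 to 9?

Settle nodes by increasing distance from 1:
1: 0
8: 3  (via 1)
0: 15  (via 8)
7: 15  (via 8)
2: 20  (via 8)
6: 23  (via 0)
3: 26  (via 8)
5: 28  (via 7)
9: 30  (via 6)
Shortest route: 1–8–0–6–9 = 30 kPa.

30 kPa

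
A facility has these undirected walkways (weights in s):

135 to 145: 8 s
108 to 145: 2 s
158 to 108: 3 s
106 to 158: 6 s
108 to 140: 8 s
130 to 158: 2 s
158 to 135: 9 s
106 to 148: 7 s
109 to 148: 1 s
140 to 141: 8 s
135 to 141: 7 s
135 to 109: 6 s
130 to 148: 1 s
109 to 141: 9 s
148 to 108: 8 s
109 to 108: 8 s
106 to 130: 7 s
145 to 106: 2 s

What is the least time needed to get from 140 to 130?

Compare a few routes:
140 - 108 - 148 - 130: 8+8+1 = 17
140 - 108 - 158 - 130: 8+3+2 = 13
Cheapest is 140 - 108 - 158 - 130 at 13 s.

13 s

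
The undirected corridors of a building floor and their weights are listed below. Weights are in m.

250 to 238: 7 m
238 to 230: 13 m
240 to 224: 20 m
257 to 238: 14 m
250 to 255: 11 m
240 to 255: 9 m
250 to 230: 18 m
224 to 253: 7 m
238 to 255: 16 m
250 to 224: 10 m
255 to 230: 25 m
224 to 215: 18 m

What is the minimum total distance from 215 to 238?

35 m

Enumerating some paths:
215 - 224 - 250 - 230 - 238: 18+10+18+13 = 59
215 - 224 - 250 - 255 - 238: 18+10+11+16 = 55
215 - 224 - 240 - 255 - 238: 18+20+9+16 = 63
215 - 224 - 250 - 238: 18+10+7 = 35
Cheapest is 215 - 224 - 250 - 238 at 35 m.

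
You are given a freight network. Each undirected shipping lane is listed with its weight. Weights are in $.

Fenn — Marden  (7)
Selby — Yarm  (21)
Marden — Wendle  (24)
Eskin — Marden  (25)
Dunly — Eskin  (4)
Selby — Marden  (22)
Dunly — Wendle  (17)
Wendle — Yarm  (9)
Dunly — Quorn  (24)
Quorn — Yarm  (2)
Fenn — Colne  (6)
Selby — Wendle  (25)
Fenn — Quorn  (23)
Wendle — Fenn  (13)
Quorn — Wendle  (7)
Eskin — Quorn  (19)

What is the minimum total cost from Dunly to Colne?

$36

Enumerating some paths:
Dunly - Eskin - Marden - Fenn - Colne: 4+25+7+6 = 42
Dunly - Quorn - Wendle - Fenn - Colne: 24+7+13+6 = 50
Dunly - Wendle - Fenn - Colne: 17+13+6 = 36
Dunly - Eskin - Quorn - Wendle - Fenn - Colne: 4+19+7+13+6 = 49
The minimum is $36 via Dunly - Wendle - Fenn - Colne.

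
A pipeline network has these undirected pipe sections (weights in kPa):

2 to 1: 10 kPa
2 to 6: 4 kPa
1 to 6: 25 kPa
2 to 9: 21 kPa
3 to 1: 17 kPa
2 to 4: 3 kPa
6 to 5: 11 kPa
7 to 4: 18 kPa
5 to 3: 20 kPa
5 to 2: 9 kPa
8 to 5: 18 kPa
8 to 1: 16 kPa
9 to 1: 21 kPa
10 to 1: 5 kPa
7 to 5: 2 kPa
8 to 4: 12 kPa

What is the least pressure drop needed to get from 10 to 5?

24 kPa

Shortest distances from 10:
10: 0
1: 5  (via 10)
2: 15  (via 1)
4: 18  (via 2)
6: 19  (via 2)
8: 21  (via 1)
3: 22  (via 1)
5: 24  (via 2)
Shortest route: 10–1–2–5 = 24 kPa.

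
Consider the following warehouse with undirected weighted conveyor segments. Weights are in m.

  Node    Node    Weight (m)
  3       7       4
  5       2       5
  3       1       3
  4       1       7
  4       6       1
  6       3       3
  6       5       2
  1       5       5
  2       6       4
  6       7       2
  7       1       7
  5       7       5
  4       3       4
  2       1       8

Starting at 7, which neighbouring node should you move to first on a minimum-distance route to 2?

6

Compare a few routes:
7 → 6 → 5 → 2: 2+2+5 = 9
7 → 6 → 2: 2+4 = 6
Cheapest is 7 → 6 → 2 at 6 m.
So from 7 the first move is to 6.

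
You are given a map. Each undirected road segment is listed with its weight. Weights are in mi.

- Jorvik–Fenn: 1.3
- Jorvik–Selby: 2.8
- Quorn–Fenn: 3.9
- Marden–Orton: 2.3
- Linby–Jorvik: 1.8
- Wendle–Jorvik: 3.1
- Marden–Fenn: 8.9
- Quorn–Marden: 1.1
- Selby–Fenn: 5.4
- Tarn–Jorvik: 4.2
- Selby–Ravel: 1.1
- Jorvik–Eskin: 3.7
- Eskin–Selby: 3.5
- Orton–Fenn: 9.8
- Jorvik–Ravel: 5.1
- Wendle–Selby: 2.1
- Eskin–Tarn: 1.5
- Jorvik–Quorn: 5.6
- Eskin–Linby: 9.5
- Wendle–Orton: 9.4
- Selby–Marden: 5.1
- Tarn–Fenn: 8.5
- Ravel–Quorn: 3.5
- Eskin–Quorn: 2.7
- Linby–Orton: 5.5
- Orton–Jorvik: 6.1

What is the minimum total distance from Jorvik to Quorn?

Compare a few routes:
Jorvik → Fenn → Quorn: 1.3+3.9 = 5.2
Jorvik → Quorn: 5.6 = 5.6
The minimum is 5.2 mi via Jorvik → Fenn → Quorn.

5.2 mi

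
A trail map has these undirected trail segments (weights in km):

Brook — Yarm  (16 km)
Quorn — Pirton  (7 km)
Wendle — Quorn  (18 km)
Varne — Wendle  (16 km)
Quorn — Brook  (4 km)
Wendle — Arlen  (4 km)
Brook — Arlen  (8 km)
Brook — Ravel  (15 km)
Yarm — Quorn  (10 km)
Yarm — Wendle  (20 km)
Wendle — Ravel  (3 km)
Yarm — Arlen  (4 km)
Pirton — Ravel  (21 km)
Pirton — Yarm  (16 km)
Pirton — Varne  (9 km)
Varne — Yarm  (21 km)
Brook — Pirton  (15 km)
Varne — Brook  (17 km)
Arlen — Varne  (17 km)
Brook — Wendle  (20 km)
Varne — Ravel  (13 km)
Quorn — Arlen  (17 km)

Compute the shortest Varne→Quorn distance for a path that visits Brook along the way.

21 km

Shortest Varne→Brook: Varne–Brook = 17
Best Brook to Quorn: Brook–Quorn costing 4
Total via Brook: 17 + 4 = 21 km.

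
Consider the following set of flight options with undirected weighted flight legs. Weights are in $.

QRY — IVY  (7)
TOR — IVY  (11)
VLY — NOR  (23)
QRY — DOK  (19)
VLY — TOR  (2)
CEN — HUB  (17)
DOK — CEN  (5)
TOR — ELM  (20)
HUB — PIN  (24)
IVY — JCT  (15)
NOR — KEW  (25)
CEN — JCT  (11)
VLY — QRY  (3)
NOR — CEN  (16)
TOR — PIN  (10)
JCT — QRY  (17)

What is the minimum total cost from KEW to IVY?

Enumerating some paths:
KEW → NOR → CEN → JCT → IVY: 25+16+11+15 = 67
KEW → NOR → CEN → DOK → QRY → IVY: 25+16+5+19+7 = 72
KEW → NOR → VLY → QRY → IVY: 25+23+3+7 = 58
KEW → NOR → VLY → TOR → IVY: 25+23+2+11 = 61
The minimum is $58 via KEW → NOR → VLY → QRY → IVY.

$58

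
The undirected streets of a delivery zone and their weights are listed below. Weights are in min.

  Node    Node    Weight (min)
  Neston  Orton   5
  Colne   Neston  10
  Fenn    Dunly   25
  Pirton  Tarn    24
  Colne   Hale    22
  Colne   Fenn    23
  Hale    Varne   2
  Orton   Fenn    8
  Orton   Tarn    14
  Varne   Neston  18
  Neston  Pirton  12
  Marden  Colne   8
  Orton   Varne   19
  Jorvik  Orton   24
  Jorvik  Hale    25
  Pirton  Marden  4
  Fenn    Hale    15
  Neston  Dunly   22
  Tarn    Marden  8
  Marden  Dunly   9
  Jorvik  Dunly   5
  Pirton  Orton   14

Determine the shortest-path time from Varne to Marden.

Running Dijkstra from Varne:
Varne: 0
Hale: 2  (via Varne)
Fenn: 17  (via Hale)
Neston: 18  (via Varne)
Orton: 19  (via Varne)
Colne: 24  (via Hale)
Jorvik: 27  (via Hale)
Pirton: 30  (via Neston)
Marden: 32  (via Colne)
Shortest route: Varne → Hale → Colne → Marden = 32 min.

32 min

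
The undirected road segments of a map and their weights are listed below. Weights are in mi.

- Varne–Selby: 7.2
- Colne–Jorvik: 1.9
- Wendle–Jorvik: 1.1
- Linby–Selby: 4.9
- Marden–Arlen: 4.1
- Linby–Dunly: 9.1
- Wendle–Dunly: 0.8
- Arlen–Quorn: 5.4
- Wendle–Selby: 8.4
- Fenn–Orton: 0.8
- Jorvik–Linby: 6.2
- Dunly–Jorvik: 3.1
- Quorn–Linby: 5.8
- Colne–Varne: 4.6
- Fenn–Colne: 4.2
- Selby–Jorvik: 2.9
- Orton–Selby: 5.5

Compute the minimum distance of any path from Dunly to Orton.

8.8 mi

Running Dijkstra from Dunly:
Dunly: 0
Wendle: 0.8  (via Dunly)
Jorvik: 1.9  (via Wendle)
Colne: 3.8  (via Jorvik)
Selby: 4.8  (via Jorvik)
Fenn: 8  (via Colne)
Linby: 8.1  (via Jorvik)
Varne: 8.4  (via Colne)
Orton: 8.8  (via Fenn)
Shortest route: Dunly → Wendle → Jorvik → Colne → Fenn → Orton = 8.8 mi.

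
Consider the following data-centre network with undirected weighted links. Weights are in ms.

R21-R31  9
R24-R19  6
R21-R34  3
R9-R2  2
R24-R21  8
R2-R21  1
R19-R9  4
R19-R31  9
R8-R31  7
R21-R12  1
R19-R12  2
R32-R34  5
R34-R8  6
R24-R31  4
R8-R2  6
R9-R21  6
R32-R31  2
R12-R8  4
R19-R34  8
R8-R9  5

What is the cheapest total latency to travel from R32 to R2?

Running Dijkstra from R32:
R32: 0
R31: 2  (via R32)
R34: 5  (via R32)
R24: 6  (via R31)
R21: 8  (via R34)
R12: 9  (via R21)
R8: 9  (via R31)
R2: 9  (via R21)
Shortest route: R32–R34–R21–R2 = 9 ms.

9 ms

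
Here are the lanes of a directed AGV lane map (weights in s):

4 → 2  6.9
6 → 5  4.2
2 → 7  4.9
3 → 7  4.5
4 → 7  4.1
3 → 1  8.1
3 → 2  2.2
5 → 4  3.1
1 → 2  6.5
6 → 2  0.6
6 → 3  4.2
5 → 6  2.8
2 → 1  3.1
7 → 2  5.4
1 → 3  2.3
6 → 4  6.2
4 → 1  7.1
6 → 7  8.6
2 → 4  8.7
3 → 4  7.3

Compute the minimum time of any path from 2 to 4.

8.7 s

Compare a few routes:
2 → 1 → 3 → 4: 3.1+2.3+7.3 = 12.7
2 → 4: 8.7 = 8.7
Cheapest is 2 → 4 at 8.7 s.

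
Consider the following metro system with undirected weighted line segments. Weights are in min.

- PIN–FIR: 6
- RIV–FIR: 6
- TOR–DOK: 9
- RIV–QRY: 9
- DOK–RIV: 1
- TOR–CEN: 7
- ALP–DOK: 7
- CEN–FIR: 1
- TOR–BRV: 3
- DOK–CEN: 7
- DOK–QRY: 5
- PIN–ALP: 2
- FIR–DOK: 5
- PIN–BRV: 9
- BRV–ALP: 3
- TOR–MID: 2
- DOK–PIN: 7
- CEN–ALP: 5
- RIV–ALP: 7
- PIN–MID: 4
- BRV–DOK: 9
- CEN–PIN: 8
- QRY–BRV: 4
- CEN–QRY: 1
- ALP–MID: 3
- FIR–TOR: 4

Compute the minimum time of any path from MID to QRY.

Shortest distances from MID:
MID: 0
TOR: 2  (via MID)
ALP: 3  (via MID)
PIN: 4  (via MID)
BRV: 5  (via TOR)
FIR: 6  (via TOR)
CEN: 7  (via FIR)
QRY: 8  (via CEN)
Shortest route: MID → TOR → FIR → CEN → QRY = 8 min.

8 min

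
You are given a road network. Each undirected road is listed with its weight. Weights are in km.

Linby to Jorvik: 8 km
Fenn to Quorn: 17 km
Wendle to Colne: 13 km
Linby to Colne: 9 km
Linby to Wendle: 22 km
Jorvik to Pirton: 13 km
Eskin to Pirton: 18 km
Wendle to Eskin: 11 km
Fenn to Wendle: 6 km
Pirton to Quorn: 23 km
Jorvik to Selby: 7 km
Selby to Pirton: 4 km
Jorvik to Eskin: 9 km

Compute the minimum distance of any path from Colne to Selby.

24 km

Enumerating some paths:
Colne → Linby → Jorvik → Selby: 9+8+7 = 24
Colne → Wendle → Eskin → Pirton → Selby: 13+11+18+4 = 46
Colne → Wendle → Eskin → Jorvik → Selby: 13+11+9+7 = 40
Colne → Linby → Jorvik → Pirton → Selby: 9+8+13+4 = 34
Cheapest is Colne → Linby → Jorvik → Selby at 24 km.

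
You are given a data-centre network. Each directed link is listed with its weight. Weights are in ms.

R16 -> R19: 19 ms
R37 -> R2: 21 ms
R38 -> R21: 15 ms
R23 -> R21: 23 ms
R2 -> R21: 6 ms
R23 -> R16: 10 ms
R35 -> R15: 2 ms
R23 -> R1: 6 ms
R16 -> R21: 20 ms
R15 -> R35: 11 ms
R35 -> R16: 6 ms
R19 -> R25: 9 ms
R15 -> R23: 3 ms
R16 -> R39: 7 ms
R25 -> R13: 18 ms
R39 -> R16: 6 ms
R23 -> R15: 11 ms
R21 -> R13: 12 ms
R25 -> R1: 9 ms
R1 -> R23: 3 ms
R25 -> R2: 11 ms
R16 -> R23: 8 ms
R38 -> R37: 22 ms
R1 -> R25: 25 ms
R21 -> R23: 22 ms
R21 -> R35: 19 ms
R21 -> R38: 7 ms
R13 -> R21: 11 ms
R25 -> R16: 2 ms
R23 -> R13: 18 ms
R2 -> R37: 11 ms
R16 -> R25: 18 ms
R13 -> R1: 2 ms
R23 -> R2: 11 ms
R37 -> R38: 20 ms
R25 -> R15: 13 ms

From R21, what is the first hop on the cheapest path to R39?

Compare a few routes:
R21–R35–R16–R39: 19+6+7 = 32
R21–R13–R1–R23–R16–R39: 12+2+3+10+7 = 34
The minimum is 32 ms via R21–R35–R16–R39.
So from R21 the first move is to R35.

R35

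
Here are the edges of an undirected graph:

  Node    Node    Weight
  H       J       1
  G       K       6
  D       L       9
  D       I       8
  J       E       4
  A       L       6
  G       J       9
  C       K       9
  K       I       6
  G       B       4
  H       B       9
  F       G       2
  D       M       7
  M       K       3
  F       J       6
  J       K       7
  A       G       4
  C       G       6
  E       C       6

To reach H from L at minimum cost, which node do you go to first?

A

Enumerating some paths:
L–A–G–F–J–H: 6+4+2+6+1 = 19
L–A–G–J–H: 6+4+9+1 = 20
L–A–G–B–H: 6+4+4+9 = 23
Cheapest is L–A–G–F–J–H at 19.
So from L the first move is to A.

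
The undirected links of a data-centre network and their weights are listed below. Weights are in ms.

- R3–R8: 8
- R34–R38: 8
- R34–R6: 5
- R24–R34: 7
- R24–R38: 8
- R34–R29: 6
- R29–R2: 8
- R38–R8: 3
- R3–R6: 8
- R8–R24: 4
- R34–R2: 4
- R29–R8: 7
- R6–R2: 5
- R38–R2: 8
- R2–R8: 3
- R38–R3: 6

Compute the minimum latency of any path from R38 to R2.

6 ms

Shortest distances from R38:
R38: 0
R8: 3  (via R38)
R3: 6  (via R38)
R2: 6  (via R8)
Shortest route: R38–R8–R2 = 6 ms.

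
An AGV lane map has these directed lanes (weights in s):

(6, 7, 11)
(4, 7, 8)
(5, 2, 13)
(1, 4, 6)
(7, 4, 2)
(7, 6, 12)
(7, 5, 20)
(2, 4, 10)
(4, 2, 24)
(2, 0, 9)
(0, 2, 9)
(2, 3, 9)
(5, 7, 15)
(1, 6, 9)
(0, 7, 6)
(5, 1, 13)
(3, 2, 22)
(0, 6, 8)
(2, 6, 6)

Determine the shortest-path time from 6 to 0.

46 s

Running Dijkstra from 6:
6: 0
7: 11  (via 6)
4: 13  (via 7)
5: 31  (via 7)
2: 37  (via 4)
1: 44  (via 5)
0: 46  (via 2)
Shortest route: 6 → 7 → 4 → 2 → 0 = 46 s.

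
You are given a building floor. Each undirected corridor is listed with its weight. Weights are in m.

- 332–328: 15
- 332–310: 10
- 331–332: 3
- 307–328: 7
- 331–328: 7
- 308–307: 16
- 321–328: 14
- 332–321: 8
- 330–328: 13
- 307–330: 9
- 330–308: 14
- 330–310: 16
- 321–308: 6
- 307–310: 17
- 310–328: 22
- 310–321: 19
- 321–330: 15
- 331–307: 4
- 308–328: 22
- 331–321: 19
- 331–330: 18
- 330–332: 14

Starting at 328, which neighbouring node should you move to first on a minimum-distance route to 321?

321

Candidate routes:
328 → 321: 14 = 14
328 → 331 → 332 → 321: 7+3+8 = 18
The minimum is 14 m via 328 → 321.
So from 328 the first move is to 321.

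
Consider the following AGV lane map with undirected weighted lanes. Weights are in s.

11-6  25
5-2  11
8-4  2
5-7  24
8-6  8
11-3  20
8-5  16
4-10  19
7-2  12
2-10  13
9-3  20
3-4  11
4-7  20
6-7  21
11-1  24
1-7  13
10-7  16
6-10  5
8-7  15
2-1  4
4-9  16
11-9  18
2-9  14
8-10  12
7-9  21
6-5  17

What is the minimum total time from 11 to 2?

28 s

Compare a few routes:
11–9–2: 18+14 = 32
11–1–2: 24+4 = 28
11–6–10–2: 25+5+13 = 43
The minimum is 28 s via 11–1–2.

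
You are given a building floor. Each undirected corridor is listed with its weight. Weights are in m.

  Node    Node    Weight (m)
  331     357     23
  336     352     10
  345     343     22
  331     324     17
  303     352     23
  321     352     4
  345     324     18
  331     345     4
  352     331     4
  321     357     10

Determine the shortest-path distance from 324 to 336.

31 m

Settle nodes by increasing distance from 324:
324: 0
331: 17  (via 324)
345: 18  (via 324)
352: 21  (via 331)
321: 25  (via 352)
336: 31  (via 352)
Shortest route: 324 → 331 → 352 → 336 = 31 m.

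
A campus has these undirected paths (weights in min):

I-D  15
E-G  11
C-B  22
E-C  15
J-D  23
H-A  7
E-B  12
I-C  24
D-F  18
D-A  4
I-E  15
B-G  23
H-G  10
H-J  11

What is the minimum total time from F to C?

57 min

Settle nodes by increasing distance from F:
F: 0
D: 18  (via F)
A: 22  (via D)
H: 29  (via A)
I: 33  (via D)
G: 39  (via H)
J: 40  (via H)
E: 48  (via I)
C: 57  (via I)
Shortest route: F–D–I–C = 57 min.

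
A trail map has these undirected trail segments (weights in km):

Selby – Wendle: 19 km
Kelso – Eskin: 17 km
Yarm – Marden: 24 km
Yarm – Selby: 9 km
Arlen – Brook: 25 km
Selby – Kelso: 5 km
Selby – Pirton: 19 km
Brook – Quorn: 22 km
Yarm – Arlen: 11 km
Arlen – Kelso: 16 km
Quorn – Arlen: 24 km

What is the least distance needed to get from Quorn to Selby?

44 km

Settle nodes by increasing distance from Quorn:
Quorn: 0
Brook: 22  (via Quorn)
Arlen: 24  (via Quorn)
Yarm: 35  (via Arlen)
Kelso: 40  (via Arlen)
Selby: 44  (via Yarm)
Shortest route: Quorn–Arlen–Yarm–Selby = 44 km.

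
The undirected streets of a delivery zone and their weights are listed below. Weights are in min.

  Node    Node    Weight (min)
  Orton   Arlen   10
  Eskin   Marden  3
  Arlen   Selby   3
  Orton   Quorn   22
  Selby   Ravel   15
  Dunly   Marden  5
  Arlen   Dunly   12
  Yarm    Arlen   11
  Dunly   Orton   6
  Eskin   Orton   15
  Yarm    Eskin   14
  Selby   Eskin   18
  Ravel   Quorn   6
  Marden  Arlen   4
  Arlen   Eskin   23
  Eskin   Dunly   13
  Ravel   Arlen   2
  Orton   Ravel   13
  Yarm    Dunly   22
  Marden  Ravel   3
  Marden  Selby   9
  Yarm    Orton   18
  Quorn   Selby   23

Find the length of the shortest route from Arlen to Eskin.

7 min

Settle nodes by increasing distance from Arlen:
Arlen: 0
Ravel: 2  (via Arlen)
Selby: 3  (via Arlen)
Marden: 4  (via Arlen)
Eskin: 7  (via Marden)
Shortest route: Arlen → Marden → Eskin = 7 min.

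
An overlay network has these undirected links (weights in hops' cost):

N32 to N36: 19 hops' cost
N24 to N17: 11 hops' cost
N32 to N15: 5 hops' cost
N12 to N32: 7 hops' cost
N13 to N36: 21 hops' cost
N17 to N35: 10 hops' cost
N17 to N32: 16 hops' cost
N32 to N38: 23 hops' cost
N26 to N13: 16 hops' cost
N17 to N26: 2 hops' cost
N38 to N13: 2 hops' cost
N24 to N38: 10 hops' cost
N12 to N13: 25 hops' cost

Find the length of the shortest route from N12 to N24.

Running Dijkstra from N12:
N12: 0
N32: 7  (via N12)
N15: 12  (via N32)
N17: 23  (via N32)
N26: 25  (via N17)
N13: 25  (via N12)
N36: 26  (via N32)
N38: 27  (via N13)
N35: 33  (via N17)
N24: 34  (via N17)
Shortest route: N12–N32–N17–N24 = 34 hops' cost.

34 hops' cost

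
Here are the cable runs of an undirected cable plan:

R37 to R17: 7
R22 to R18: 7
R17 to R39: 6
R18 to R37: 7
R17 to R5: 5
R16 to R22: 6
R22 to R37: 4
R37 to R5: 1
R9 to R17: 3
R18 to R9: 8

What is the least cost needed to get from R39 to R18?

17

Shortest distances from R39:
R39: 0
R17: 6  (via R39)
R9: 9  (via R17)
R5: 11  (via R17)
R37: 12  (via R5)
R22: 16  (via R37)
R18: 17  (via R9)
Shortest route: R39 → R17 → R9 → R18 = 17.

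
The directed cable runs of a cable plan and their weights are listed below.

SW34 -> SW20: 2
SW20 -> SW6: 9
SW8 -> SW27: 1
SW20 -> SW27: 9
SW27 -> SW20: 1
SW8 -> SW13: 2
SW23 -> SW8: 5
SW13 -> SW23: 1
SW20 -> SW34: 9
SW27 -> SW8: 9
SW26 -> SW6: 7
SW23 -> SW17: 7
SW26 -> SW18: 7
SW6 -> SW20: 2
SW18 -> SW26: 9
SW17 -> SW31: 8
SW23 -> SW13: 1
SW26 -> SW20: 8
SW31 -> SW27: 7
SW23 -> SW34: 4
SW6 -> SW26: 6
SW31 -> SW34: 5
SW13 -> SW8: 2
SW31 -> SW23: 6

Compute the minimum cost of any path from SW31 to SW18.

Settle nodes by increasing distance from SW31:
SW31: 0
SW34: 5  (via SW31)
SW23: 6  (via SW31)
SW13: 7  (via SW23)
SW20: 7  (via SW34)
SW27: 7  (via SW31)
SW8: 9  (via SW13)
SW17: 13  (via SW23)
SW6: 16  (via SW20)
SW26: 22  (via SW6)
SW18: 29  (via SW26)
Shortest route: SW31 → SW34 → SW20 → SW6 → SW26 → SW18 = 29.

29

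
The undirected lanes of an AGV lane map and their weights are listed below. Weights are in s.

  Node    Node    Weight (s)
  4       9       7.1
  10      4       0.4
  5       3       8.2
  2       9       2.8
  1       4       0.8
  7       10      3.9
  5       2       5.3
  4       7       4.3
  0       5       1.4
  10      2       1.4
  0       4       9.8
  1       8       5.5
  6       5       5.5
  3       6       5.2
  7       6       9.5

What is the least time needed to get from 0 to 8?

Running Dijkstra from 0:
0: 0
5: 1.4  (via 0)
2: 6.7  (via 5)
6: 6.9  (via 5)
10: 8.1  (via 2)
4: 8.5  (via 10)
1: 9.3  (via 4)
9: 9.5  (via 2)
3: 9.6  (via 5)
7: 12  (via 10)
8: 14.8  (via 1)
Shortest route: 0 → 5 → 2 → 10 → 4 → 1 → 8 = 14.8 s.

14.8 s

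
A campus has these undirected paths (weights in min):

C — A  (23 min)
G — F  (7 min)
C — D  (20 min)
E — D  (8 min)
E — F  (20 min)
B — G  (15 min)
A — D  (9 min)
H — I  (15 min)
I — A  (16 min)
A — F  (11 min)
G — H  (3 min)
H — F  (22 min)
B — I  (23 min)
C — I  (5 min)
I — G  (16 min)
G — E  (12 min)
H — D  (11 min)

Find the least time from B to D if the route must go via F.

Shortest B→F: B–G–F = 22
Best F to D: F–A–D costing 20
Total via F: 22 + 20 = 42 min.

42 min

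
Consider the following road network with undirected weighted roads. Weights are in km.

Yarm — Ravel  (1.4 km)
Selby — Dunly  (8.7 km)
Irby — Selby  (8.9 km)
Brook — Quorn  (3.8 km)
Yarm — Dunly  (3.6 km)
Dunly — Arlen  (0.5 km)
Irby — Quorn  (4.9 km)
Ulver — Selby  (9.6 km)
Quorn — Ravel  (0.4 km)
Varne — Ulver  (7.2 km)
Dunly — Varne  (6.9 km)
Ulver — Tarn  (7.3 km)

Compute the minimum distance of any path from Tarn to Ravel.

Settle nodes by increasing distance from Tarn:
Tarn: 0
Ulver: 7.3  (via Tarn)
Varne: 14.5  (via Ulver)
Selby: 16.9  (via Ulver)
Dunly: 21.4  (via Varne)
Arlen: 21.9  (via Dunly)
Yarm: 25  (via Dunly)
Irby: 25.8  (via Selby)
Ravel: 26.4  (via Yarm)
Shortest route: Tarn → Ulver → Varne → Dunly → Yarm → Ravel = 26.4 km.

26.4 km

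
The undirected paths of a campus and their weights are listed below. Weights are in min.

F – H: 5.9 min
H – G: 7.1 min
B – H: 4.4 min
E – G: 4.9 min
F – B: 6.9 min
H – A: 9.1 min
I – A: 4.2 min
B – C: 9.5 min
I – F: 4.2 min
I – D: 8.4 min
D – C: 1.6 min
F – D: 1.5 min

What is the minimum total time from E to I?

Compare a few routes:
E → G → H → A → I: 4.9+7.1+9.1+4.2 = 25.3
E → G → H → B → F → I: 4.9+7.1+4.4+6.9+4.2 = 27.5
E → G → H → F → I: 4.9+7.1+5.9+4.2 = 22.1
Cheapest is E → G → H → F → I at 22.1 min.

22.1 min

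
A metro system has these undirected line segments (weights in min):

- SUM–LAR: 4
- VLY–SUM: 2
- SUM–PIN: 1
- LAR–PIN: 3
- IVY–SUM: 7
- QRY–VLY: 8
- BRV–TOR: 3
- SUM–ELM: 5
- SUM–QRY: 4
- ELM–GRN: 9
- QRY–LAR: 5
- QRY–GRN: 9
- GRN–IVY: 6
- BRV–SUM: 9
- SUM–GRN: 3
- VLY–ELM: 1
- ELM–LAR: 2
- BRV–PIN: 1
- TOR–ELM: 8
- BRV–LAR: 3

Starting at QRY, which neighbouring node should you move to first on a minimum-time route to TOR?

SUM

Candidate routes:
QRY → SUM → PIN → BRV → TOR: 4+1+1+3 = 9
QRY → LAR → BRV → TOR: 5+3+3 = 11
Cheapest is QRY → SUM → PIN → BRV → TOR at 9 min.
So from QRY the first move is to SUM.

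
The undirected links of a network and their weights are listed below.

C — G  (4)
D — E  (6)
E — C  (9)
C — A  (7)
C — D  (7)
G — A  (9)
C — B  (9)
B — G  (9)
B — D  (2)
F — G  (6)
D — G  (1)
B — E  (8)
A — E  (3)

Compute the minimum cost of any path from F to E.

13

Compare a few routes:
F–G–D–B–E: 6+1+2+8 = 17
F–G–D–E: 6+1+6 = 13
F–G–A–E: 6+9+3 = 18
The minimum is 13 via F–G–D–E.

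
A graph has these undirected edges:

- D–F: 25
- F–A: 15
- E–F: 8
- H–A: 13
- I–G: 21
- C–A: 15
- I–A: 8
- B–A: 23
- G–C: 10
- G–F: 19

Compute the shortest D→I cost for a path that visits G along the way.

65

Shortest D→G: D–F–G = 44
Shortest G→I: G–I = 21
Total via G: 44 + 21 = 65.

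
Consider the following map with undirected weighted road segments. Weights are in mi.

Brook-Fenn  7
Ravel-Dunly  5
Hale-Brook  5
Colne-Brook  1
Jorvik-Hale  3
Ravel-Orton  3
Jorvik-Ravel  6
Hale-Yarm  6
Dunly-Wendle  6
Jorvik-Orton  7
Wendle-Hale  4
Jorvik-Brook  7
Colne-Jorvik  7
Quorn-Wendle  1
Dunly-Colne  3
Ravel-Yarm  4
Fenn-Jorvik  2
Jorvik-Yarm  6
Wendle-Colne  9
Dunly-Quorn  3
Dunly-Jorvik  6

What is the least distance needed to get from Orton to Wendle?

Shortest distances from Orton:
Orton: 0
Ravel: 3  (via Orton)
Yarm: 7  (via Ravel)
Jorvik: 7  (via Orton)
Dunly: 8  (via Ravel)
Fenn: 9  (via Jorvik)
Hale: 10  (via Jorvik)
Colne: 11  (via Dunly)
Quorn: 11  (via Dunly)
Wendle: 12  (via Quorn)
Shortest route: Orton → Ravel → Dunly → Quorn → Wendle = 12 mi.

12 mi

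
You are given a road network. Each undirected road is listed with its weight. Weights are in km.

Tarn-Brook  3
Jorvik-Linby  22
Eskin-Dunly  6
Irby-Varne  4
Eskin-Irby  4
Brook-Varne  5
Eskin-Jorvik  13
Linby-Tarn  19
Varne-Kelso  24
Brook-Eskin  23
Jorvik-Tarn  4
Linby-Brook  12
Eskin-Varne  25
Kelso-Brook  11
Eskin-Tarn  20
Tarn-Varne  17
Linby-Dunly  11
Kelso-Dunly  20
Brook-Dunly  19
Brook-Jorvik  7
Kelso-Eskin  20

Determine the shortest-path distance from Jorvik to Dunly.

19 km

Running Dijkstra from Jorvik:
Jorvik: 0
Tarn: 4  (via Jorvik)
Brook: 7  (via Jorvik)
Varne: 12  (via Brook)
Eskin: 13  (via Jorvik)
Irby: 16  (via Varne)
Kelso: 18  (via Brook)
Linby: 19  (via Brook)
Dunly: 19  (via Eskin)
Shortest route: Jorvik–Eskin–Dunly = 19 km.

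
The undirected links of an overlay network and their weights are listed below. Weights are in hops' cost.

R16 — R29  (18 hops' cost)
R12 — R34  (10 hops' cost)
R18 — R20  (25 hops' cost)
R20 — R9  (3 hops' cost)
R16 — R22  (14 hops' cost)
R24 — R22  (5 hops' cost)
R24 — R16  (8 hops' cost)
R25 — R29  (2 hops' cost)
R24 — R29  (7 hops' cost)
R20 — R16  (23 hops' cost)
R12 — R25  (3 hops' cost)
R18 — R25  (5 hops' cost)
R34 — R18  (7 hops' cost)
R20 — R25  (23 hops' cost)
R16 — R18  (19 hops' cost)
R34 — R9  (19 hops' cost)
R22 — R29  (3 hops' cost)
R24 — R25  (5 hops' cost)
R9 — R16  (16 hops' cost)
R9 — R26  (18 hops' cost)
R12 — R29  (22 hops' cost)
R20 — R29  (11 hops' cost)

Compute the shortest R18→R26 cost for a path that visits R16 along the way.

52 hops' cost

Best R18 to R16: R18 → R25 → R24 → R16 costing 18
Shortest R16→R26: R16 → R9 → R26 = 34
Total via R16: 18 + 34 = 52 hops' cost.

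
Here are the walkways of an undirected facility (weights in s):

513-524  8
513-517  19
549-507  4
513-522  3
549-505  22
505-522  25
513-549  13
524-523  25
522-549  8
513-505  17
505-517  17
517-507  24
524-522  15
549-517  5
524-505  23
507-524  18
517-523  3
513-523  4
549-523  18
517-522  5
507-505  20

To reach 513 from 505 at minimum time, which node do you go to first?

Enumerating some paths:
505 → 517 → 522 → 513: 17+5+3 = 25
505 → 513: 17 = 17
505 → 517 → 523 → 513: 17+3+4 = 24
505 → 522 → 513: 25+3 = 28
The minimum is 17 s via 505 → 513.
So from 505 the first move is to 513.

513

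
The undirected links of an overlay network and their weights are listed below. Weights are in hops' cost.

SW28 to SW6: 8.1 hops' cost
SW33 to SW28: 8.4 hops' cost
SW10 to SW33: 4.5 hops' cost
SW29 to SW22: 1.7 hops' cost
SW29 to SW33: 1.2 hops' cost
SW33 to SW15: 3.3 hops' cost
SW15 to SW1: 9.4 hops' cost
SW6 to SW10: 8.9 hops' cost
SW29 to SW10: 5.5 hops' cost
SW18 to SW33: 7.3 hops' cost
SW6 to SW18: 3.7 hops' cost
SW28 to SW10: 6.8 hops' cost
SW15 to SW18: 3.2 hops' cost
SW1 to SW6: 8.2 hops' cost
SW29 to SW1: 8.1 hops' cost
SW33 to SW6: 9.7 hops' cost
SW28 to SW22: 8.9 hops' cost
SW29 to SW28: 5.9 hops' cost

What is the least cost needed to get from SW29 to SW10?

5.5 hops' cost

Running Dijkstra from SW29:
SW29: 0
SW33: 1.2  (via SW29)
SW22: 1.7  (via SW29)
SW15: 4.5  (via SW33)
SW10: 5.5  (via SW29)
Shortest route: SW29–SW10 = 5.5 hops' cost.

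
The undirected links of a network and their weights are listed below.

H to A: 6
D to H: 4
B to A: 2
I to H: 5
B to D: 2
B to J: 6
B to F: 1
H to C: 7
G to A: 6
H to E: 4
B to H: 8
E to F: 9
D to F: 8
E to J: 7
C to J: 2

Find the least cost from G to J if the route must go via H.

21

Shortest G→H: G → A → H = 12
Shortest H→J: H → C → J = 9
Total via H: 12 + 9 = 21.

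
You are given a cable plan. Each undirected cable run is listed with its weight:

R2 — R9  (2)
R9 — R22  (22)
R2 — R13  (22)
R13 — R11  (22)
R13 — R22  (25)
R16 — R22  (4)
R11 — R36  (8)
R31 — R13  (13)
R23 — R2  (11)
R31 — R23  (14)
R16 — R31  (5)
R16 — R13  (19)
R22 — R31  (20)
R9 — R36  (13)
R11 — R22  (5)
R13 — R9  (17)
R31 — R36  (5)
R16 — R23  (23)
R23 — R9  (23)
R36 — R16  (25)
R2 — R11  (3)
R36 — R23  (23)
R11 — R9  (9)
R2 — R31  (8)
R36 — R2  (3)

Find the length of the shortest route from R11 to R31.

Candidate routes:
R11 - R36 - R31: 8+5 = 13
R11 - R2 - R31: 3+8 = 11
The minimum is 11 via R11 - R2 - R31.

11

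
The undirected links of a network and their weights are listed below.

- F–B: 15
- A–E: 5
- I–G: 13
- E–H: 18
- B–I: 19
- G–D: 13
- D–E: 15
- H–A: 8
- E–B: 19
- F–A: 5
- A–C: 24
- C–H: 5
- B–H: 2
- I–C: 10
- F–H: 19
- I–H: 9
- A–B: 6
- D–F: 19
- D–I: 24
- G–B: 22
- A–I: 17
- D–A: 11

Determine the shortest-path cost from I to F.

Candidate routes:
I–A–F: 17+5 = 22
I–H–B–F: 9+2+15 = 26
Cheapest is I–A–F at 22.

22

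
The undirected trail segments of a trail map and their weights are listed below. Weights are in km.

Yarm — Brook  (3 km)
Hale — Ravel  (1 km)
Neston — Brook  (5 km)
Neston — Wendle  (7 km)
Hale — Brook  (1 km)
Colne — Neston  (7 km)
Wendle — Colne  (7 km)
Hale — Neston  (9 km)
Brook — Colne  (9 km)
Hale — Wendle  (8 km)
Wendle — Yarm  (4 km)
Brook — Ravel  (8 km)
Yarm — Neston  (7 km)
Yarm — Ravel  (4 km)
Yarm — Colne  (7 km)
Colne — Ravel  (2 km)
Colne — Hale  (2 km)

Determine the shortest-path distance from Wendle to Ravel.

Candidate routes:
Wendle–Yarm–Ravel: 4+4 = 8
Wendle–Yarm–Brook–Hale–Ravel: 4+3+1+1 = 9
Cheapest is Wendle–Yarm–Ravel at 8 km.

8 km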